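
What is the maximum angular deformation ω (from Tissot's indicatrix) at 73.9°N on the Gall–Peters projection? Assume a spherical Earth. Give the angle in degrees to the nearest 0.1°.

94.3°

Gall–Peters is a cylindrical equal-area projection with standard parallels at ±45°. Cylindrical equal-area (φ₀ = 45°): h = cos φ / cos 45° along meridians, k = cos 45° / cos φ along parallels; h·k = 1.
At 73.9°: h = 0.3922, k = 2.550; principal scales a = 2.550, b = 0.3922.
sin(ω/2) = (a − b)/(a + b) = 2.158/2.942 = 0.7334, so ω = 2 arcsin(0.7334) ≈ 94.3°.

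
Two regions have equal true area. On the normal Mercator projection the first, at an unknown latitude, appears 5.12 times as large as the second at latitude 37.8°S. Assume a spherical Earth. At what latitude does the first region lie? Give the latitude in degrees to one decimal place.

Mercator areal scale is sec²φ, so apparent-area ratio = sec²φ₁ / sec²φ₂ = cos²φ₂ / cos²φ₁.
cos²φ₂ / cos²φ₁ = 5.12  ⇒  cos φ₁ = cos 37.8° / √5.12 = 0.7902/2.263 = 0.3492.
φ₁ = arccos(0.3492) ≈ 69.6°.

69.6°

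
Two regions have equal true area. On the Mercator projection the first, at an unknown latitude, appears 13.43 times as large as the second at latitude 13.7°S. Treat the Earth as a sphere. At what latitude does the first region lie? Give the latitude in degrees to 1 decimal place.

On Mercator, (apparent₁)/(apparent₂) = sec²φ₁ / sec²φ₂ when true areas are equal.
cos²φ₂ / cos²φ₁ = 13.43  ⇒  cos φ₁ = cos 13.7° / √13.43 = 0.9715/3.665 = 0.2651.
φ₁ = arccos(0.2651) ≈ 74.6°.

74.6°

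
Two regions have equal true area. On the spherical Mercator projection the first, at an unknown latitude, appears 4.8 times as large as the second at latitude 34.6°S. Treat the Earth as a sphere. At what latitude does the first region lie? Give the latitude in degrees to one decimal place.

On Mercator, (apparent₁)/(apparent₂) = sec²φ₁ / sec²φ₂ when true areas are equal.
cos²φ₂ / cos²φ₁ = 4.8  ⇒  cos φ₁ = cos 34.6° / √4.8 = 0.8231/2.191 = 0.3757.
φ₁ = arccos(0.3757) ≈ 67.9°.

67.9°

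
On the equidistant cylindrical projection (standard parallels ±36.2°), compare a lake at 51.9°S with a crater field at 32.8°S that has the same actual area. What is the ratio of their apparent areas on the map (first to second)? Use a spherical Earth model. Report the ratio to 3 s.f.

1.36

In the equirectangular projection with standard parallel φ₀ = 36.2° (x = Rλ cos φ₀, y = Rφ), meridians are true-scale (h = 1) and the parallel scale is k = cos φ₀ / cos φ.
Areal scale at 51.9°: h·k = 1.000 × 1.308 = 1.308.
Areal scale at 32.8°: h·k = 1.000 × 0.9600 = 0.9600.
Ratio = 1.308/0.9600 ≈ 1.36.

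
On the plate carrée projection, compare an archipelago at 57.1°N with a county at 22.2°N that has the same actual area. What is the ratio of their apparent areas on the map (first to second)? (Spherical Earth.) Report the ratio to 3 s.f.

In the plate carrée (x = Rλ, y = Rφ), meridians are true-scale (h = 1) and parallels are stretched by k = sec φ.
Areal scale at 57.1°: h·k = 1.000 × 1.841 = 1.841.
Areal scale at 22.2°: h·k = 1.000 × 1.080 = 1.080.
Ratio = 1.841/1.080 ≈ 1.70.

1.70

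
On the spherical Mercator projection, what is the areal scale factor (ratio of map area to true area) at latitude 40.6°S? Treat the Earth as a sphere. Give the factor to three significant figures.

Mercator is conformal, so the point scale is isotropic: h = k = sec φ = 1/cos φ.
Areal scale = k² = sec²φ = 1/cos²(40.6°) = 1/0.7593² = 1.735.

1.73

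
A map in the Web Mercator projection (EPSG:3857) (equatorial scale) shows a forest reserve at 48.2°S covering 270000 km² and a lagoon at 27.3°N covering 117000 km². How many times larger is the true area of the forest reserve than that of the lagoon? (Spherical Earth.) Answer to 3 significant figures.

1.30

On Mercator the areal scale is sec²φ, so true area = apparent × cos²φ.
True area of forest reserve: 270000 × cos²(48.2°) = 270000 × 0.4443 = 120000 km².
True area of lagoon: 117000 × cos²(27.3°) = 117000 × 0.7896 = 92390 km².
Ratio = 120000 / 92390 ≈ 1.30.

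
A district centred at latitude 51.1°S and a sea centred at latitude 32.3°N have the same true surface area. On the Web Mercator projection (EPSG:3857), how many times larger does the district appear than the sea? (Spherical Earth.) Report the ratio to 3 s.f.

1.81

Mercator is conformal with k = sec φ, so areal scale = k² = sec²φ.
At 51.1°: sec²(51.1°) = 1/0.6280² = 2.536.
At 32.3°: sec²(32.3°) = 1/0.8453² = 1.400.
Ratio = 2.536/1.400 = cos²(32.3°)/cos²(51.1°) ≈ 1.81.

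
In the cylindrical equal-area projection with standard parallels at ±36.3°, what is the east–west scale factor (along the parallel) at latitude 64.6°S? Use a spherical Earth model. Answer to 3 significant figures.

Cylindrical equal-area (φ₀ = 36.3°): h = cos φ / cos 36.3° along meridians, k = cos 36.3° / cos φ along parallels; h·k = 1.
k = cos 36.3° / cos 64.6° = 0.8059/0.4289 = 1.879.

1.88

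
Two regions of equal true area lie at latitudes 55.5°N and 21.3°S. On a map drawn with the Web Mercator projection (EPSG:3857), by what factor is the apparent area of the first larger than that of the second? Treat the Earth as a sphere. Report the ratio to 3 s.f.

2.71

On Mercator, area is exaggerated by sec²φ = 1/cos²φ.
At 55.5°: sec²(55.5°) = 1/0.5664² = 3.117.
At 21.3°: sec²(21.3°) = 1/0.9317² = 1.152.
Ratio = 3.117/1.152 = cos²(21.3°)/cos²(55.5°) ≈ 2.71.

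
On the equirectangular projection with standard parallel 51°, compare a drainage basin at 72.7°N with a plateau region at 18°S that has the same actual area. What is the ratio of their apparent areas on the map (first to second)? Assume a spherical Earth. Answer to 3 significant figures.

3.20

In the equirectangular projection with standard parallel φ₀ = 51° (x = Rλ cos φ₀, y = Rφ), meridians are true-scale (h = 1) and the parallel scale is k = cos φ₀ / cos φ.
Areal scale at 72.7°: h·k = 1.000 × 2.116 = 2.116.
Areal scale at 18°: h·k = 1.000 × 0.6617 = 0.6617.
Ratio = 2.116/0.6617 ≈ 3.20.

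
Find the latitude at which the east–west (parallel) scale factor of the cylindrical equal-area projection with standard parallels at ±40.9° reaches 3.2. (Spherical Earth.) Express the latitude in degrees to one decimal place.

Cylindrical equal-area (φ₀ = 40.9°): h = cos φ / cos 40.9° along meridians, k = cos 40.9° / cos φ along parallels; h·k = 1.
k = cos φ₀ / cos φ = 3.2  ⇒  cos φ = cos 40.9° / 3.2 = 0.2362.
φ = arccos(0.2362) ≈ 76.3°.

76.3°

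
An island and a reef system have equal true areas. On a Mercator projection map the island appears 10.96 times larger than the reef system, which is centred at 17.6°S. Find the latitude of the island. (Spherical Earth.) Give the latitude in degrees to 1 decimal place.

73.3°

On Mercator, (apparent₁)/(apparent₂) = sec²φ₁ / sec²φ₂ when true areas are equal.
cos²φ₂ / cos²φ₁ = 10.96  ⇒  cos φ₁ = cos 17.6° / √10.96 = 0.9532/3.311 = 0.2879.
φ₁ = arccos(0.2879) ≈ 73.3°.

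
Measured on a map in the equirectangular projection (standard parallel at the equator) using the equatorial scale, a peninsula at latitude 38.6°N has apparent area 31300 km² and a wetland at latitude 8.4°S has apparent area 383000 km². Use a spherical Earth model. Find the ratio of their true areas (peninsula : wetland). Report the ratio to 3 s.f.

0.0646

On the plate carrée, areal scale = h·k = 1 × sec φ, so true area = apparent × cos φ.
True area of peninsula: 31300 × cos(38.6°) = 31300 × 0.7815 = 24460 km².
True area of wetland: 383000 × cos(8.4°) = 383000 × 0.9893 = 378900 km².
Ratio = 24460 / 378900 ≈ 0.0646.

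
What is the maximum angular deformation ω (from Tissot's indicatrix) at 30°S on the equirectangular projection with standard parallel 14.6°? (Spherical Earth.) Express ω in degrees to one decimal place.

6.4°

In the equirectangular projection with standard parallel φ₀ = 14.6° (x = Rλ cos φ₀, y = Rφ), meridians are true-scale (h = 1) and the parallel scale is k = cos φ₀ / cos φ.
At 30°: h = 1.000, k = 1.117; principal scales a = 1.117, b = 1.000.
sin(ω/2) = (a − b)/(a + b) = 0.1174/2.117 = 0.05545, so ω = 2 arcsin(0.05545) ≈ 6.4°.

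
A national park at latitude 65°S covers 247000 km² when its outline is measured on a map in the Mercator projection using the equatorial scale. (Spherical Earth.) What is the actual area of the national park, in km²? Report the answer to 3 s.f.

Mercator is conformal, so the point scale is isotropic: h = k = sec φ = 1/cos φ.
Areal scale = k² = sec²φ = 1/cos²(65°) = 1/0.4226² = 5.599.
True area = apparent / (areal scale) = 247000 / 5.599 ≈ 44100 km².

44100 km²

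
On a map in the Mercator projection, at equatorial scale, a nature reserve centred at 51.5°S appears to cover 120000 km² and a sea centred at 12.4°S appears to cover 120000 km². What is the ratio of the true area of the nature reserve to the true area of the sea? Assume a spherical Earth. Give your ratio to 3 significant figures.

0.406

Mercator's areal exaggeration is sec²φ; hence true area = (apparent area) · cos²φ.
True area of nature reserve: 120000 × cos²(51.5°) = 120000 × 0.3875 = 46500 km².
True area of sea: 120000 × cos²(12.4°) = 120000 × 0.9539 = 114500 km².
Ratio = 46500 / 114500 ≈ 0.406.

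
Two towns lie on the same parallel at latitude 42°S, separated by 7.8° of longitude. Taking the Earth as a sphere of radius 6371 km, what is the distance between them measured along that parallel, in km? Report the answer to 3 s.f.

645 km

Arc length along a parallel = R cos φ · Δλ (with Δλ in radians).
= 6371 × cos 42° × (7.8° × π/180) = 6371 × 0.7431 × 0.1361 ≈ 645 km.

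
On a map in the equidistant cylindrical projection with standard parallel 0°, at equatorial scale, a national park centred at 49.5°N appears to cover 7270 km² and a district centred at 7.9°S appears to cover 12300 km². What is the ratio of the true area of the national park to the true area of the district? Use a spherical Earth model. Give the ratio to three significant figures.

0.388

On the plate carrée, areal scale = h·k = 1 × sec φ, so true area = apparent × cos φ.
True area of national park: 7270 × cos(49.5°) = 7270 × 0.6494 = 4721 km².
True area of district: 12300 × cos(7.9°) = 12300 × 0.9905 = 12180 km².
Ratio = 4721 / 12180 ≈ 0.388.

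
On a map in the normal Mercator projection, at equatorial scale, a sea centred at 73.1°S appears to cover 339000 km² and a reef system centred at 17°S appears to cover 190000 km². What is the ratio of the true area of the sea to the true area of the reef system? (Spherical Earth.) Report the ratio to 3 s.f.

On Mercator the areal scale is sec²φ, so true area = apparent × cos²φ.
True area of sea: 339000 × cos²(73.1°) = 339000 × 0.08451 = 28650 km².
True area of reef system: 190000 × cos²(17°) = 190000 × 0.9145 = 173800 km².
Ratio = 28650 / 173800 ≈ 0.165.

0.165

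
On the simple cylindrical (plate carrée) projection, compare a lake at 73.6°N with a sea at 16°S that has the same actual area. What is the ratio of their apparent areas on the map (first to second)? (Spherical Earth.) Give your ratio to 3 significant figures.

3.40

In the plate carrée (x = Rλ, y = Rφ), meridians are true-scale (h = 1) and parallels are stretched by k = sec φ.
Areal scale at 73.6°: h·k = 1.000 × 3.542 = 3.542.
Areal scale at 16°: h·k = 1.000 × 1.040 = 1.040.
Ratio = 3.542/1.040 ≈ 3.40.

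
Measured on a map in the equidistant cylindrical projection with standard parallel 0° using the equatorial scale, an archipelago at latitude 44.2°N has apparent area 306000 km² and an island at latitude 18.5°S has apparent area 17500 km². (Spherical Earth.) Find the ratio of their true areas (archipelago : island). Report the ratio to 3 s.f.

Plate carrée has h = 1 and k = sec φ, giving areal scale sec φ; true area = (apparent area) · cos φ.
True area of archipelago: 306000 × cos(44.2°) = 306000 × 0.7169 = 219400 km².
True area of island: 17500 × cos(18.5°) = 17500 × 0.9483 = 16600 km².
Ratio = 219400 / 16600 ≈ 13.2.

13.2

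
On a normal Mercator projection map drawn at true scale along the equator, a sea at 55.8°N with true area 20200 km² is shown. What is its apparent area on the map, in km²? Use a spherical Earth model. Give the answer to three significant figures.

63900 km²

The Mercator projection is conformal; its linear scale factor is the same in every direction and equals sec φ = 1/cos φ.
Areal scale = k² = sec²φ = 1/cos²(55.8°) = 1/0.5621² = 3.165.
Apparent area = 20200 × 3.165 ≈ 63900 km².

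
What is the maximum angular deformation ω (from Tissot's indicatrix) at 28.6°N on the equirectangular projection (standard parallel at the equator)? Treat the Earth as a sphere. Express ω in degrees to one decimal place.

In the plate carrée (x = Rλ, y = Rφ), meridians are true-scale (h = 1) and parallels are stretched by k = sec φ.
At 28.6°: h = 1.000, k = 1.139; principal scales a = 1.139, b = 1.000.
sin(ω/2) = (a − b)/(a + b) = 0.1390/2.139 = 0.06497, so ω = 2 arcsin(0.06497) ≈ 7.5°.

7.5°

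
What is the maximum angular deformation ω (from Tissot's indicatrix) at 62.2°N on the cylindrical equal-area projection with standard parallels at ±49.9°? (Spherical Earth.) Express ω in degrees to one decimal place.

Cylindrical equal-area (φ₀ = 49.9°): h = cos φ / cos 49.9° along meridians, k = cos 49.9° / cos φ along parallels; h·k = 1.
At 62.2°: h = 0.7241, k = 1.381; principal scales a = 1.381, b = 0.7241.
sin(ω/2) = (a − b)/(a + b) = 0.6570/2.105 = 0.3121, so ω = 2 arcsin(0.3121) ≈ 36.4°.

36.4°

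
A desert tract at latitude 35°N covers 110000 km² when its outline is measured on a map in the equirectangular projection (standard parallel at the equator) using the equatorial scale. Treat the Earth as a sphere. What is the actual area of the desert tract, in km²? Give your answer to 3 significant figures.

Plate carrée maps x = Rλ, y = Rφ. The meridian scale is h = 1 and the parallel scale is k = 1/cos φ = sec φ.
Areal scale = h·k = 1 × sec φ; at 35°, h = 1.000, k = 1.221, so h·k = 1.221.
True area = apparent / (areal scale) = 110000 / 1.221 ≈ 90100 km².

90100 km²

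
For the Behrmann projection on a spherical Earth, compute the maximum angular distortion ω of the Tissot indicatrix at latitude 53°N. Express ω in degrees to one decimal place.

40.8°

The Behrmann projection is cylindrical equal-area with φ₀ = 30°. Cylindrical equal-area (φ₀ = 30°): h = cos φ / cos 30° along meridians, k = cos 30° / cos φ along parallels; h·k = 1.
At 53°: h = 0.6949, k = 1.439; principal scales a = 1.439, b = 0.6949.
sin(ω/2) = (a − b)/(a + b) = 0.7441/2.134 = 0.3487, so ω = 2 arcsin(0.3487) ≈ 40.8°.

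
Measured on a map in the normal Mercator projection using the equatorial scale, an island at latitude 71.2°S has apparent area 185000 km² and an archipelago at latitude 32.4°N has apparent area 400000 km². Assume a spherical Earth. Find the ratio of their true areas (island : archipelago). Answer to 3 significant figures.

Since Mercator area scale is 1/cos²φ, the true area equals the apparent area multiplied by cos²φ.
True area of island: 185000 × cos²(71.2°) = 185000 × 0.1039 = 19210 km².
True area of archipelago: 400000 × cos²(32.4°) = 400000 × 0.7129 = 285200 km².
Ratio = 19210 / 285200 ≈ 0.0674.

0.0674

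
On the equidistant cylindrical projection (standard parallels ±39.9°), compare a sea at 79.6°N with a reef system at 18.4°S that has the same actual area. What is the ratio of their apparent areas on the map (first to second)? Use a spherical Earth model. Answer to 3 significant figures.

In the equirectangular projection with standard parallel φ₀ = 39.9° (x = Rλ cos φ₀, y = Rφ), meridians are true-scale (h = 1) and the parallel scale is k = cos φ₀ / cos φ.
Areal scale at 79.6°: h·k = 1.000 × 4.250 = 4.250.
Areal scale at 18.4°: h·k = 1.000 × 0.8085 = 0.8085.
Ratio = 4.250/0.8085 ≈ 5.26.

5.26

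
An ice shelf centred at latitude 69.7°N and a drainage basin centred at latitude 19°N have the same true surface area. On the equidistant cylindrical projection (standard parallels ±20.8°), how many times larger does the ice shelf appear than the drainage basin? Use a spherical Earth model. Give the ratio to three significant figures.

In the equirectangular projection with standard parallel φ₀ = 20.8° (x = Rλ cos φ₀, y = Rφ), meridians are true-scale (h = 1) and the parallel scale is k = cos φ₀ / cos φ.
Areal scale at 69.7°: h·k = 1.000 × 2.695 = 2.695.
Areal scale at 19°: h·k = 1.000 × 0.9887 = 0.9887.
Ratio = 2.695/0.9887 ≈ 2.73.

2.73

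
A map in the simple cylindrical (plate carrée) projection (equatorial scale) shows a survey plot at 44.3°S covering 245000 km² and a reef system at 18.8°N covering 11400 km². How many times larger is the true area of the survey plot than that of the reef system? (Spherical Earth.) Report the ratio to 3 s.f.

16.2

Plate carrée has h = 1 and k = sec φ, giving areal scale sec φ; true area = (apparent area) · cos φ.
True area of survey plot: 245000 × cos(44.3°) = 245000 × 0.7157 = 175300 km².
True area of reef system: 11400 × cos(18.8°) = 11400 × 0.9466 = 10790 km².
Ratio = 175300 / 10790 ≈ 16.2.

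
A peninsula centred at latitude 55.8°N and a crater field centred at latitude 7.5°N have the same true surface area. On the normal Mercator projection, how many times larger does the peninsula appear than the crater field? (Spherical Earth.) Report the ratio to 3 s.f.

Mercator areal scale is sec²φ.
At 55.8°: sec²(55.8°) = 1/0.5621² = 3.165.
At 7.5°: sec²(7.5°) = 1/0.9914² = 1.017.
Ratio = 3.165/1.017 = cos²(7.5°)/cos²(55.8°) ≈ 3.11.

3.11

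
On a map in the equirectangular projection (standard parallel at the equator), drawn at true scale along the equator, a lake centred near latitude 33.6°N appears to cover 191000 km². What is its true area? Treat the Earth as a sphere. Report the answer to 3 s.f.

For the equirectangular projection with φ₀ = 0 (plate carrée), h = 1 along meridians and k = sec φ along parallels.
Areal scale = h·k = 1 × sec φ; at 33.6°, h = 1.000, k = 1.201, so h·k = 1.201.
True area = apparent / (areal scale) = 191000 / 1.201 ≈ 159000 km².

159000 km²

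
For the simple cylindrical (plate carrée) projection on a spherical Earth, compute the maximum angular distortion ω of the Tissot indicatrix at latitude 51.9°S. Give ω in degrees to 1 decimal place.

In the plate carrée (x = Rλ, y = Rφ), meridians are true-scale (h = 1) and parallels are stretched by k = sec φ.
At 51.9°: h = 1.000, k = 1.621; principal scales a = 1.621, b = 1.000.
sin(ω/2) = (a − b)/(a + b) = 0.6207/2.621 = 0.2368, so ω = 2 arcsin(0.2368) ≈ 27.4°.

27.4°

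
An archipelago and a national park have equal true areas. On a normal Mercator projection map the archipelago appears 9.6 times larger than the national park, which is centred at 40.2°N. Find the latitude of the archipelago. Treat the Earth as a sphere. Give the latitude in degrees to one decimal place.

Mercator areal scale is sec²φ, so apparent-area ratio = sec²φ₁ / sec²φ₂ = cos²φ₂ / cos²φ₁.
cos²φ₂ / cos²φ₁ = 9.6  ⇒  cos φ₁ = cos 40.2° / √9.6 = 0.7638/3.098 = 0.2465.
φ₁ = arccos(0.2465) ≈ 75.7°.

75.7°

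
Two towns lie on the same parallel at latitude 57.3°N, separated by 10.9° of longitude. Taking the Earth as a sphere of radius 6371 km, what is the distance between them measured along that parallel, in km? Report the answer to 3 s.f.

Arc length along a parallel = R cos φ · Δλ (with Δλ in radians).
= 6371 × cos 57.3° × (10.9° × π/180) = 6371 × 0.5402 × 0.1902 ≈ 655 km.

655 km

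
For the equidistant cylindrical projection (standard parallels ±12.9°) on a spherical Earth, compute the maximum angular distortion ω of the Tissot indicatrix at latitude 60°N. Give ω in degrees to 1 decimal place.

37.6°

The equidistant cylindrical projection with φ₀ = 12.9° has h = 1 (meridians true) and k = cos φ₀ / cos φ along parallels.
At 60°: h = 1.000, k = 1.950; principal scales a = 1.950, b = 1.000.
sin(ω/2) = (a − b)/(a + b) = 0.9495/2.950 = 0.3219, so ω = 2 arcsin(0.3219) ≈ 37.6°.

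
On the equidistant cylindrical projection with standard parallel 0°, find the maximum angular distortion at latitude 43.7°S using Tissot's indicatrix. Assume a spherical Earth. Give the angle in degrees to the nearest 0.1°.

For the equirectangular projection with φ₀ = 0 (plate carrée), h = 1 along meridians and k = sec φ along parallels.
At 43.7°: h = 1.000, k = 1.383; principal scales a = 1.383, b = 1.000.
sin(ω/2) = (a − b)/(a + b) = 0.3832/2.383 = 0.1608, so ω = 2 arcsin(0.1608) ≈ 18.5°.

18.5°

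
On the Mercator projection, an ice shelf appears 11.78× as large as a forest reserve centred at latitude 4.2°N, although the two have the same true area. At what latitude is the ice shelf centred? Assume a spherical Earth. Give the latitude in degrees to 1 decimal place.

For equal true areas on Mercator, apparent areas scale as sec²φ, so the ratio is cos²φ₂ / cos²φ₁.
cos²φ₂ / cos²φ₁ = 11.78  ⇒  cos φ₁ = cos 4.2° / √11.78 = 0.9973/3.432 = 0.2906.
φ₁ = arccos(0.2906) ≈ 73.1°.

73.1°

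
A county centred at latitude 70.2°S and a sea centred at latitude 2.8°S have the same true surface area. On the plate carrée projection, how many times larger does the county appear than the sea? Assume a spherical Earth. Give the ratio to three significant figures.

2.95

In the plate carrée (x = Rλ, y = Rφ), meridians are true-scale (h = 1) and parallels are stretched by k = sec φ.
Areal scale at 70.2°: h·k = 1.000 × 2.952 = 2.952.
Areal scale at 2.8°: h·k = 1.000 × 1.001 = 1.001.
Ratio = 2.952/1.001 ≈ 2.95.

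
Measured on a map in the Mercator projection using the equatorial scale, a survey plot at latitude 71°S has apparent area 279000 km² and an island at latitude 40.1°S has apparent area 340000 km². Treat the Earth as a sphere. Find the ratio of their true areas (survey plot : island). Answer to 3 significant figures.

Since Mercator area scale is 1/cos²φ, the true area equals the apparent area multiplied by cos²φ.
True area of survey plot: 279000 × cos²(71°) = 279000 × 0.1060 = 29570 km².
True area of island: 340000 × cos²(40.1°) = 340000 × 0.5851 = 198900 km².
Ratio = 29570 / 198900 ≈ 0.149.

0.149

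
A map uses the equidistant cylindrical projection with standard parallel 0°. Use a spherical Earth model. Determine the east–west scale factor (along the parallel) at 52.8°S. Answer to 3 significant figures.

1.65

For the equirectangular projection with φ₀ = 0 (plate carrée), h = 1 along meridians and k = sec φ along parallels.
k = 1/cos 52.8° = 1/0.6046 = 1.654.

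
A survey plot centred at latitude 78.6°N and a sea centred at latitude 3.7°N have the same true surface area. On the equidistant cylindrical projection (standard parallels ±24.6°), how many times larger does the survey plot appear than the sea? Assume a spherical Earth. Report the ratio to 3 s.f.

5.05

In the equirectangular projection with standard parallel φ₀ = 24.6° (x = Rλ cos φ₀, y = Rφ), meridians are true-scale (h = 1) and the parallel scale is k = cos φ₀ / cos φ.
Areal scale at 78.6°: h·k = 1.000 × 4.600 = 4.600.
Areal scale at 3.7°: h·k = 1.000 × 0.9111 = 0.9111.
Ratio = 4.600/0.9111 ≈ 5.05.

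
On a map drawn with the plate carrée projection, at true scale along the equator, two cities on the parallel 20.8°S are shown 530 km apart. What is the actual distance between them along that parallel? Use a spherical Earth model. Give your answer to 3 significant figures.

495 km

Plate carrée maps x = Rλ, y = Rφ. The meridian scale is h = 1 and the parallel scale is k = 1/cos φ = sec φ.
Along the parallel at 20.8°, map distances are exaggerated by k = sec 20.8° = 1.070.
True distance = 530 / 1.070 = 530 × cos 20.8° ≈ 495 km.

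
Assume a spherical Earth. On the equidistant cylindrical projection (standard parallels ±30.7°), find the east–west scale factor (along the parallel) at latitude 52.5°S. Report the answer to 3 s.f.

With standard parallel φ₀ = 30.7°, the equirectangular projection gives x = Rλ cos φ₀, y = Rφ, so h = 1 and k = cos 30.7° / cos φ.
k = cos 30.7° / cos 52.5° = 0.8599/0.6088 = 1.412.

1.41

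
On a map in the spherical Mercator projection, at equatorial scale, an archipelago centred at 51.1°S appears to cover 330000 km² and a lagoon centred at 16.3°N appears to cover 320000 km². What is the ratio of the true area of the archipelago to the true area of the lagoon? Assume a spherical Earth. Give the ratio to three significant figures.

Since Mercator area scale is 1/cos²φ, the true area equals the apparent area multiplied by cos²φ.
True area of archipelago: 330000 × cos²(51.1°) = 330000 × 0.3943 = 130100 km².
True area of lagoon: 320000 × cos²(16.3°) = 320000 × 0.9212 = 294800 km².
Ratio = 130100 / 294800 ≈ 0.441.

0.441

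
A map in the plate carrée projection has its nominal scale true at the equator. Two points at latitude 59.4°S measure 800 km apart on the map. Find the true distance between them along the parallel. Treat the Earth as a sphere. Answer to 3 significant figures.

In the plate carrée (x = Rλ, y = Rφ), meridians are true-scale (h = 1) and parallels are stretched by k = sec φ.
Along the parallel at 59.4°, map distances are exaggerated by k = sec 59.4° = 1.964.
True distance = 800 / 1.964 = 800 × cos 59.4° ≈ 407 km.

407 km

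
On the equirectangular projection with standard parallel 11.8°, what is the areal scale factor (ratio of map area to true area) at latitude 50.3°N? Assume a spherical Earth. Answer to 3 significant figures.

In the equirectangular projection with standard parallel φ₀ = 11.8° (x = Rλ cos φ₀, y = Rφ), meridians are true-scale (h = 1) and the parallel scale is k = cos φ₀ / cos φ.
Areal scale = h·k = 1 × cos φ₀ / cos φ; at 50.3°, h = 1.000, k = 1.532, so h·k = 1.532.

1.53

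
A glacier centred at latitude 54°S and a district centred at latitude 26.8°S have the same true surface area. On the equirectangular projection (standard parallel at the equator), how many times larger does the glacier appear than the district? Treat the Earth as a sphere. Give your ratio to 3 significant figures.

Plate carrée maps x = Rλ, y = Rφ. The meridian scale is h = 1 and the parallel scale is k = 1/cos φ = sec φ.
Areal scale at 54°: h·k = 1.000 × 1.701 = 1.701.
Areal scale at 26.8°: h·k = 1.000 × 1.120 = 1.120.
Ratio = 1.701/1.120 ≈ 1.52.

1.52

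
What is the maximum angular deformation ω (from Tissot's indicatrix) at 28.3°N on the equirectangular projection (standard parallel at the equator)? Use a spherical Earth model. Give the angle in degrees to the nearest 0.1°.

Plate carrée maps x = Rλ, y = Rφ. The meridian scale is h = 1 and the parallel scale is k = 1/cos φ = sec φ.
At 28.3°: h = 1.000, k = 1.136; principal scales a = 1.136, b = 1.000.
sin(ω/2) = (a − b)/(a + b) = 0.1357/2.136 = 0.06356, so ω = 2 arcsin(0.06356) ≈ 7.3°.

7.3°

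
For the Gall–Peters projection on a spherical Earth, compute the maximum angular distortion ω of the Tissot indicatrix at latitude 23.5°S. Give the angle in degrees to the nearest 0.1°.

29.5°

Gall–Peters is a cylindrical equal-area projection with standard parallels at ±45°. For cylindrical equal-area with standard parallel φ₀, h = cos φ / cos φ₀ and k = cos φ₀ / cos φ, so h·k = 1.
At 23.5°: h = 1.297, k = 0.7711; principal scales a = 1.297, b = 0.7711.
sin(ω/2) = (a − b)/(a + b) = 0.5259/2.068 = 0.2543, so ω = 2 arcsin(0.2543) ≈ 29.5°.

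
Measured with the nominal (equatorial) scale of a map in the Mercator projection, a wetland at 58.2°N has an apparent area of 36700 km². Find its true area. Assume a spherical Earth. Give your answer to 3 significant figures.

10200 km²

The Mercator projection is conformal; its linear scale factor is the same in every direction and equals sec φ = 1/cos φ.
Areal scale = k² = sec²φ = 1/cos²(58.2°) = 1/0.5270² = 3.601.
True area = apparent / (areal scale) = 36700 / 3.601 ≈ 10200 km².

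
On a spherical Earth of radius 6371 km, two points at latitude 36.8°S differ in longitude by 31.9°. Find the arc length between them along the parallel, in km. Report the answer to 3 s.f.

2840 km

Arc length along a parallel = R cos φ · Δλ (with Δλ in radians).
= 6371 × cos 36.8° × (31.9° × π/180) = 6371 × 0.8007 × 0.5568 ≈ 2840 km.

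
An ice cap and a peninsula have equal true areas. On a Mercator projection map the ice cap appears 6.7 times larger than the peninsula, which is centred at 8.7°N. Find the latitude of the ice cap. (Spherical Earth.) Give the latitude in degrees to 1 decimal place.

On Mercator, (apparent₁)/(apparent₂) = sec²φ₁ / sec²φ₂ when true areas are equal.
cos²φ₂ / cos²φ₁ = 6.7  ⇒  cos φ₁ = cos 8.7° / √6.7 = 0.9885/2.588 = 0.3819.
φ₁ = arccos(0.3819) ≈ 67.5°.

67.5°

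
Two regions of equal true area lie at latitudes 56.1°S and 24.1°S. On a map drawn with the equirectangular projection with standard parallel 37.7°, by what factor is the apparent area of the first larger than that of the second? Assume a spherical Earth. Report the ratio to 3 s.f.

1.64

With standard parallel φ₀ = 37.7°, the equirectangular projection gives x = Rλ cos φ₀, y = Rφ, so h = 1 and k = cos 37.7° / cos φ.
Areal scale at 56.1°: h·k = 1.000 × 1.419 = 1.419.
Areal scale at 24.1°: h·k = 1.000 × 0.8668 = 0.8668.
Ratio = 1.419/0.8668 ≈ 1.64.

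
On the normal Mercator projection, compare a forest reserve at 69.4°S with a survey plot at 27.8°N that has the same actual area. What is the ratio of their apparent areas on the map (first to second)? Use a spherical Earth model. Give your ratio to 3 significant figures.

Mercator is conformal with k = sec φ, so areal scale = k² = sec²φ.
At 69.4°: sec²(69.4°) = 1/0.3518² = 8.078.
At 27.8°: sec²(27.8°) = 1/0.8846² = 1.278.
Ratio = 8.078/1.278 = cos²(27.8°)/cos²(69.4°) ≈ 6.32.

6.32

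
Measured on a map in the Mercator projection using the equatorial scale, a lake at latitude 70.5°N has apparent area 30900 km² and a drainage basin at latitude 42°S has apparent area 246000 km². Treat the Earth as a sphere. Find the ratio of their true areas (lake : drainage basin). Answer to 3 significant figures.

0.0253

Since Mercator area scale is 1/cos²φ, the true area equals the apparent area multiplied by cos²φ.
True area of lake: 30900 × cos²(70.5°) = 30900 × 0.1114 = 3443 km².
True area of drainage basin: 246000 × cos²(42°) = 246000 × 0.5523 = 135900 km².
Ratio = 3443 / 135900 ≈ 0.0253.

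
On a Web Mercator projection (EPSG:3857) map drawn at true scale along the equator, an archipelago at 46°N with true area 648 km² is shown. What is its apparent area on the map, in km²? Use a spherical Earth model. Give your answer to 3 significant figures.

Mercator is conformal, so the point scale is isotropic: h = k = sec φ = 1/cos φ.
Areal scale = k² = sec²φ = 1/cos²(46°) = 1/0.6947² = 2.072.
Apparent area = 648 × 2.072 ≈ 1340 km².

1340 km²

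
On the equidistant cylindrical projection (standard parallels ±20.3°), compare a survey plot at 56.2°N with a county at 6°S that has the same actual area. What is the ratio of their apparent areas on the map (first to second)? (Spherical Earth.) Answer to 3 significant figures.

In the equirectangular projection with standard parallel φ₀ = 20.3° (x = Rλ cos φ₀, y = Rφ), meridians are true-scale (h = 1) and the parallel scale is k = cos φ₀ / cos φ.
Areal scale at 56.2°: h·k = 1.000 × 1.686 = 1.686.
Areal scale at 6°: h·k = 1.000 × 0.9431 = 0.9431.
Ratio = 1.686/0.9431 ≈ 1.79.

1.79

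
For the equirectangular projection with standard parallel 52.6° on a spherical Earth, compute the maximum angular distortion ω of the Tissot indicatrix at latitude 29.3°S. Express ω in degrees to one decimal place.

20.6°

In the equirectangular projection with standard parallel φ₀ = 52.6° (x = Rλ cos φ₀, y = Rφ), meridians are true-scale (h = 1) and the parallel scale is k = cos φ₀ / cos φ.
At 29.3°: h = 1.000, k = 0.6965; principal scales a = 1.000, b = 0.6965.
sin(ω/2) = (a − b)/(a + b) = 0.3035/1.696 = 0.1789, so ω = 2 arcsin(0.1789) ≈ 20.6°.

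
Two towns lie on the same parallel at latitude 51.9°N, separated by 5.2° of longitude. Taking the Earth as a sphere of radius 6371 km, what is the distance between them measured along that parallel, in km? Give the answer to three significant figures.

357 km

Arc length along a parallel = R cos φ · Δλ (with Δλ in radians).
= 6371 × cos 51.9° × (5.2° × π/180) = 6371 × 0.6170 × 0.09076 ≈ 357 km.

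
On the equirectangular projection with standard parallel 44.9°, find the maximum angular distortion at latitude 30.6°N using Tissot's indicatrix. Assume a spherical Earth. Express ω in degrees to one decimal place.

In the equirectangular projection with standard parallel φ₀ = 44.9° (x = Rλ cos φ₀, y = Rφ), meridians are true-scale (h = 1) and the parallel scale is k = cos φ₀ / cos φ.
At 30.6°: h = 1.000, k = 0.8229; principal scales a = 1.000, b = 0.8229.
sin(ω/2) = (a − b)/(a + b) = 0.1771/1.823 = 0.09713, so ω = 2 arcsin(0.09713) ≈ 11.1°.

11.1°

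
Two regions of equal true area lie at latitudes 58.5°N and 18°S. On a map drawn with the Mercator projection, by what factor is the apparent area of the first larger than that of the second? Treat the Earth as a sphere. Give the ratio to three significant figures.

3.31

Mercator is conformal with k = sec φ, so areal scale = k² = sec²φ.
At 58.5°: sec²(58.5°) = 1/0.5225² = 3.663.
At 18°: sec²(18°) = 1/0.9511² = 1.106.
Ratio = 3.663/1.106 = cos²(18°)/cos²(58.5°) ≈ 3.31.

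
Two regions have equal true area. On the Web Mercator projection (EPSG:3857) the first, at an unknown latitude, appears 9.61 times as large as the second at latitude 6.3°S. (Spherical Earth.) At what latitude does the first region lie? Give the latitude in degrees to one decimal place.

On Mercator, (apparent₁)/(apparent₂) = sec²φ₁ / sec²φ₂ when true areas are equal.
cos²φ₂ / cos²φ₁ = 9.61  ⇒  cos φ₁ = cos 6.3° / √9.61 = 0.9940/3.100 = 0.3206.
φ₁ = arccos(0.3206) ≈ 71.3°.

71.3°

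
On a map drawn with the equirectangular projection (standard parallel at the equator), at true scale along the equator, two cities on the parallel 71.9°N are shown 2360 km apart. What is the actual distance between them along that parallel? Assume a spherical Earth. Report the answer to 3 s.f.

733 km

In the plate carrée (x = Rλ, y = Rφ), meridians are true-scale (h = 1) and parallels are stretched by k = sec φ.
Along the parallel at 71.9°, map distances are exaggerated by k = sec 71.9° = 3.219.
True distance = 2360 / 3.219 = 2360 × cos 71.9° ≈ 733 km.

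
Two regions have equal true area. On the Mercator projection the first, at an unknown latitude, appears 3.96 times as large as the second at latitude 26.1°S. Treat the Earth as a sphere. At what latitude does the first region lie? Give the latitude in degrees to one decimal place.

Mercator areal scale is sec²φ, so apparent-area ratio = sec²φ₁ / sec²φ₂ = cos²φ₂ / cos²φ₁.
cos²φ₂ / cos²φ₁ = 3.96  ⇒  cos φ₁ = cos 26.1° / √3.96 = 0.8980/1.990 = 0.4513.
φ₁ = arccos(0.4513) ≈ 63.2°.

63.2°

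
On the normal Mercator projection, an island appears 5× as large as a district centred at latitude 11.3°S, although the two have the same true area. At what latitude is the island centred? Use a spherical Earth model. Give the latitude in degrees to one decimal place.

64.0°

Mercator areal scale is sec²φ, so apparent-area ratio = sec²φ₁ / sec²φ₂ = cos²φ₂ / cos²φ₁.
cos²φ₂ / cos²φ₁ = 5  ⇒  cos φ₁ = cos 11.3° / √5 = 0.9806/2.236 = 0.4385.
φ₁ = arccos(0.4385) ≈ 64.0°.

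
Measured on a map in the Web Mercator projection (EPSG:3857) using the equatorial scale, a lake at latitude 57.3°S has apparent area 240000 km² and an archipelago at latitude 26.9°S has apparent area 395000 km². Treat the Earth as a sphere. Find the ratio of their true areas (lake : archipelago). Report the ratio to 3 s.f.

On Mercator the areal scale is sec²φ, so true area = apparent × cos²φ.
True area of lake: 240000 × cos²(57.3°) = 240000 × 0.2919 = 70050 km².
True area of archipelago: 395000 × cos²(26.9°) = 395000 × 0.7953 = 314100 km².
Ratio = 70050 / 314100 ≈ 0.223.

0.223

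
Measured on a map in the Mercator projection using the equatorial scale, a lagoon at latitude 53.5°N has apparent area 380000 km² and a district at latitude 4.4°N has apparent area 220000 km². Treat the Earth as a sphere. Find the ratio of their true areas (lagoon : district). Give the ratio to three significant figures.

Since Mercator area scale is 1/cos²φ, the true area equals the apparent area multiplied by cos²φ.
True area of lagoon: 380000 × cos²(53.5°) = 380000 × 0.3538 = 134400 km².
True area of district: 220000 × cos²(4.4°) = 220000 × 0.9941 = 218700 km².
Ratio = 134400 / 218700 ≈ 0.615.

0.615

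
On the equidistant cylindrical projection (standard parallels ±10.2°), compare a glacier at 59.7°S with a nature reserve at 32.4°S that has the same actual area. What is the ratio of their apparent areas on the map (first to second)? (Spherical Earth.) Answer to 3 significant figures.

The equidistant cylindrical projection with φ₀ = 10.2° has h = 1 (meridians true) and k = cos φ₀ / cos φ along parallels.
Areal scale at 59.7°: h·k = 1.000 × 1.951 = 1.951.
Areal scale at 32.4°: h·k = 1.000 × 1.166 = 1.166.
Ratio = 1.951/1.166 ≈ 1.67.

1.67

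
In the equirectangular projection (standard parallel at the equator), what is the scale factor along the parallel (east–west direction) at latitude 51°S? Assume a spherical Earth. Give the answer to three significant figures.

1.59

Plate carrée maps x = Rλ, y = Rφ. The meridian scale is h = 1 and the parallel scale is k = 1/cos φ = sec φ.
k = 1/cos 51° = 1/0.6293 = 1.589.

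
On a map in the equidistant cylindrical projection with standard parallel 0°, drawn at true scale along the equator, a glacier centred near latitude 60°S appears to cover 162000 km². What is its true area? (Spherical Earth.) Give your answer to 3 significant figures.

81000 km²

Plate carrée maps x = Rλ, y = Rφ. The meridian scale is h = 1 and the parallel scale is k = 1/cos φ = sec φ.
Areal scale = h·k = 1 × sec φ; at 60°, h = 1.000, k = 2.000, so h·k = 2.000.
True area = apparent / (areal scale) = 162000 / 2.000 ≈ 81000 km².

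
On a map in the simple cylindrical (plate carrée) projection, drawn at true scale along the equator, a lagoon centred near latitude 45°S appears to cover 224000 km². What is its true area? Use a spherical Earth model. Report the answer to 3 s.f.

158000 km²

For the equirectangular projection with φ₀ = 0 (plate carrée), h = 1 along meridians and k = sec φ along parallels.
Areal scale = h·k = 1 × sec φ; at 45°, h = 1.000, k = 1.414, so h·k = 1.414.
True area = apparent / (areal scale) = 224000 / 1.414 ≈ 158000 km².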